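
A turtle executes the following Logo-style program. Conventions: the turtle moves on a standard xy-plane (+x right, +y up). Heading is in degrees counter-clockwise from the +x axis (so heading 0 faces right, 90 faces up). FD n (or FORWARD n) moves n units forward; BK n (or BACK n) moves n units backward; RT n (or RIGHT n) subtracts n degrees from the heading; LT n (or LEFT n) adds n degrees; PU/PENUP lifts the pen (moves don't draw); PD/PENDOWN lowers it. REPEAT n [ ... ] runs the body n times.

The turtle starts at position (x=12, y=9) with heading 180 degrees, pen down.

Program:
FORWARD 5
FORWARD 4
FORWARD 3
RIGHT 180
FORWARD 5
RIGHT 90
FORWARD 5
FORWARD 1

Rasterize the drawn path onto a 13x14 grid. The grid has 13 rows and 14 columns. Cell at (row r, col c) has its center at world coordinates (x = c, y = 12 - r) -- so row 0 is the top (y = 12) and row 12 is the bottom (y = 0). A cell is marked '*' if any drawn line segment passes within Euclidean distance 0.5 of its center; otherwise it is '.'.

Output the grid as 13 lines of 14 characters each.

Segment 0: (12,9) -> (7,9)
Segment 1: (7,9) -> (3,9)
Segment 2: (3,9) -> (0,9)
Segment 3: (0,9) -> (5,9)
Segment 4: (5,9) -> (5,4)
Segment 5: (5,4) -> (5,3)

Answer: ..............
..............
..............
*************.
.....*........
.....*........
.....*........
.....*........
.....*........
.....*........
..............
..............
..............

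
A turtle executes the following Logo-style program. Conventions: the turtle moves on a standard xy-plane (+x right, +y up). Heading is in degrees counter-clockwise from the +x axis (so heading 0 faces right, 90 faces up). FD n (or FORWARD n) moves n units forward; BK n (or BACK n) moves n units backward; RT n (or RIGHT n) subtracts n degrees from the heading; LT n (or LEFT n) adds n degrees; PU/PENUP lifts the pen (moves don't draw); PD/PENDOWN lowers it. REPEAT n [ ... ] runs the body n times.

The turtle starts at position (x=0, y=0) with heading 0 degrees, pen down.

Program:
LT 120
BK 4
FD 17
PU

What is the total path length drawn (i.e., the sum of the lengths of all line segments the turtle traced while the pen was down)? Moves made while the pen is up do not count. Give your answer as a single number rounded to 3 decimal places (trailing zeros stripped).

Executing turtle program step by step:
Start: pos=(0,0), heading=0, pen down
LT 120: heading 0 -> 120
BK 4: (0,0) -> (2,-3.464) [heading=120, draw]
FD 17: (2,-3.464) -> (-6.5,11.258) [heading=120, draw]
PU: pen up
Final: pos=(-6.5,11.258), heading=120, 2 segment(s) drawn

Segment lengths:
  seg 1: (0,0) -> (2,-3.464), length = 4
  seg 2: (2,-3.464) -> (-6.5,11.258), length = 17
Total = 21

Answer: 21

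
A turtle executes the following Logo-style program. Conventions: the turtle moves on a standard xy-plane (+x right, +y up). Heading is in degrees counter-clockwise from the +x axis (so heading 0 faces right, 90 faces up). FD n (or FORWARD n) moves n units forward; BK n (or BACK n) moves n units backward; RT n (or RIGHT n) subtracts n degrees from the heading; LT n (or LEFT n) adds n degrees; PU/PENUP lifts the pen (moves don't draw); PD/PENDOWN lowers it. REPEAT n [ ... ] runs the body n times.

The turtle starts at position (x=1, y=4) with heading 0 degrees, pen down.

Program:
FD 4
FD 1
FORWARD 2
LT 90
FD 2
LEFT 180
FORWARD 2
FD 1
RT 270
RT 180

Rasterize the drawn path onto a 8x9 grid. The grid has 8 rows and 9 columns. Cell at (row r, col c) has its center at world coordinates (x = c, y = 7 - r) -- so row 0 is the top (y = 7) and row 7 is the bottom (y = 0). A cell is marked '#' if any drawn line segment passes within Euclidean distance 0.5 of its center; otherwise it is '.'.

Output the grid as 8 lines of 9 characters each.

Answer: .........
........#
........#
.########
........#
.........
.........
.........

Derivation:
Segment 0: (1,4) -> (5,4)
Segment 1: (5,4) -> (6,4)
Segment 2: (6,4) -> (8,4)
Segment 3: (8,4) -> (8,6)
Segment 4: (8,6) -> (8,4)
Segment 5: (8,4) -> (8,3)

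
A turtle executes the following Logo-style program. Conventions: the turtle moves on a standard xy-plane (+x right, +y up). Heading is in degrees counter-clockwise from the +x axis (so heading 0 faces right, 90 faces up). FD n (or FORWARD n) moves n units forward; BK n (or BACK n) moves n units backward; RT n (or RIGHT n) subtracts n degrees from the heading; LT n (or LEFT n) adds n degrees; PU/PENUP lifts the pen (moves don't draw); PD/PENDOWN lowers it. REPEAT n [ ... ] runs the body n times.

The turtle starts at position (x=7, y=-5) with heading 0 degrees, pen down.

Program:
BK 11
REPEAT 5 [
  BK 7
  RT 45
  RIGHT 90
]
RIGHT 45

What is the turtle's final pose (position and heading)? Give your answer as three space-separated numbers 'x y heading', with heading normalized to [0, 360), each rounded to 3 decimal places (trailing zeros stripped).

Answer: -4 -2.101 0

Derivation:
Executing turtle program step by step:
Start: pos=(7,-5), heading=0, pen down
BK 11: (7,-5) -> (-4,-5) [heading=0, draw]
REPEAT 5 [
  -- iteration 1/5 --
  BK 7: (-4,-5) -> (-11,-5) [heading=0, draw]
  RT 45: heading 0 -> 315
  RT 90: heading 315 -> 225
  -- iteration 2/5 --
  BK 7: (-11,-5) -> (-6.05,-0.05) [heading=225, draw]
  RT 45: heading 225 -> 180
  RT 90: heading 180 -> 90
  -- iteration 3/5 --
  BK 7: (-6.05,-0.05) -> (-6.05,-7.05) [heading=90, draw]
  RT 45: heading 90 -> 45
  RT 90: heading 45 -> 315
  -- iteration 4/5 --
  BK 7: (-6.05,-7.05) -> (-11,-2.101) [heading=315, draw]
  RT 45: heading 315 -> 270
  RT 90: heading 270 -> 180
  -- iteration 5/5 --
  BK 7: (-11,-2.101) -> (-4,-2.101) [heading=180, draw]
  RT 45: heading 180 -> 135
  RT 90: heading 135 -> 45
]
RT 45: heading 45 -> 0
Final: pos=(-4,-2.101), heading=0, 6 segment(s) drawn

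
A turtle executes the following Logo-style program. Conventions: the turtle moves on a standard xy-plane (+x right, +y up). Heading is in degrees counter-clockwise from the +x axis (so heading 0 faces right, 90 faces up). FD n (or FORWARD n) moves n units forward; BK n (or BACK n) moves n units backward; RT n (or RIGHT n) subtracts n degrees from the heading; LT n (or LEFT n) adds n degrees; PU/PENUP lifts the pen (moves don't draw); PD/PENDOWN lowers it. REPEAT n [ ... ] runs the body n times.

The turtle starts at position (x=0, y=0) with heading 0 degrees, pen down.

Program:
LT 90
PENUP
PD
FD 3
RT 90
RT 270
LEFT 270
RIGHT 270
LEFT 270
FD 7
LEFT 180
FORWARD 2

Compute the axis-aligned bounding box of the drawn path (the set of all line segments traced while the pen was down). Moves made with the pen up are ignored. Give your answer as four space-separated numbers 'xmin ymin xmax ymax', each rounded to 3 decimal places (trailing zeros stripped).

Answer: 0 0 7 3

Derivation:
Executing turtle program step by step:
Start: pos=(0,0), heading=0, pen down
LT 90: heading 0 -> 90
PU: pen up
PD: pen down
FD 3: (0,0) -> (0,3) [heading=90, draw]
RT 90: heading 90 -> 0
RT 270: heading 0 -> 90
LT 270: heading 90 -> 0
RT 270: heading 0 -> 90
LT 270: heading 90 -> 0
FD 7: (0,3) -> (7,3) [heading=0, draw]
LT 180: heading 0 -> 180
FD 2: (7,3) -> (5,3) [heading=180, draw]
Final: pos=(5,3), heading=180, 3 segment(s) drawn

Segment endpoints: x in {0, 0, 5, 7}, y in {0, 3, 3}
xmin=0, ymin=0, xmax=7, ymax=3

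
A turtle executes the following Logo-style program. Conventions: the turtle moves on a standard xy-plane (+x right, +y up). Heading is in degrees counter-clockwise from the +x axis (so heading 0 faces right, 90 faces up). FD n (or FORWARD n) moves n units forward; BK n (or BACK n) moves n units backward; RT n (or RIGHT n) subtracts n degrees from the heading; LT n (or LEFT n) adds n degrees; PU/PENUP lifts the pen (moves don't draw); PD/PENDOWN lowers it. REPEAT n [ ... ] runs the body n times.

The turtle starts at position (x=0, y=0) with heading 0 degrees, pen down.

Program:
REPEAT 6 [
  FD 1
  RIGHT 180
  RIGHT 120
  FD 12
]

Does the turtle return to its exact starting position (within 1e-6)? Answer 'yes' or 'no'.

Executing turtle program step by step:
Start: pos=(0,0), heading=0, pen down
REPEAT 6 [
  -- iteration 1/6 --
  FD 1: (0,0) -> (1,0) [heading=0, draw]
  RT 180: heading 0 -> 180
  RT 120: heading 180 -> 60
  FD 12: (1,0) -> (7,10.392) [heading=60, draw]
  -- iteration 2/6 --
  FD 1: (7,10.392) -> (7.5,11.258) [heading=60, draw]
  RT 180: heading 60 -> 240
  RT 120: heading 240 -> 120
  FD 12: (7.5,11.258) -> (1.5,21.651) [heading=120, draw]
  -- iteration 3/6 --
  FD 1: (1.5,21.651) -> (1,22.517) [heading=120, draw]
  RT 180: heading 120 -> 300
  RT 120: heading 300 -> 180
  FD 12: (1,22.517) -> (-11,22.517) [heading=180, draw]
  -- iteration 4/6 --
  FD 1: (-11,22.517) -> (-12,22.517) [heading=180, draw]
  RT 180: heading 180 -> 0
  RT 120: heading 0 -> 240
  FD 12: (-12,22.517) -> (-18,12.124) [heading=240, draw]
  -- iteration 5/6 --
  FD 1: (-18,12.124) -> (-18.5,11.258) [heading=240, draw]
  RT 180: heading 240 -> 60
  RT 120: heading 60 -> 300
  FD 12: (-18.5,11.258) -> (-12.5,0.866) [heading=300, draw]
  -- iteration 6/6 --
  FD 1: (-12.5,0.866) -> (-12,0) [heading=300, draw]
  RT 180: heading 300 -> 120
  RT 120: heading 120 -> 0
  FD 12: (-12,0) -> (0,0) [heading=0, draw]
]
Final: pos=(0,0), heading=0, 12 segment(s) drawn

Start position: (0, 0)
Final position: (0, 0)
Distance = 0; < 1e-6 -> CLOSED

Answer: yes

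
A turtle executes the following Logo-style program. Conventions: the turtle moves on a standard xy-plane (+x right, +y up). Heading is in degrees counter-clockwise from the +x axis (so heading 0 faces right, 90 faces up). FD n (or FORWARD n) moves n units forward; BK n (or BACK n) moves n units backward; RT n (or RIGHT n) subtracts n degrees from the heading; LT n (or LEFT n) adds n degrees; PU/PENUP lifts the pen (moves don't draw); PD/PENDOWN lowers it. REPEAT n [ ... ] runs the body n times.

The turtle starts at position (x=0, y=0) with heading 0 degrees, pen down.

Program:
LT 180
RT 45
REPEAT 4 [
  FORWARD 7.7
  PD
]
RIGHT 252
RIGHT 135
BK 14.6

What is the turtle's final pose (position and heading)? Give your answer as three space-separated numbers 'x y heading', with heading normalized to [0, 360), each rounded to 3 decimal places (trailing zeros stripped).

Executing turtle program step by step:
Start: pos=(0,0), heading=0, pen down
LT 180: heading 0 -> 180
RT 45: heading 180 -> 135
REPEAT 4 [
  -- iteration 1/4 --
  FD 7.7: (0,0) -> (-5.445,5.445) [heading=135, draw]
  PD: pen down
  -- iteration 2/4 --
  FD 7.7: (-5.445,5.445) -> (-10.889,10.889) [heading=135, draw]
  PD: pen down
  -- iteration 3/4 --
  FD 7.7: (-10.889,10.889) -> (-16.334,16.334) [heading=135, draw]
  PD: pen down
  -- iteration 4/4 --
  FD 7.7: (-16.334,16.334) -> (-21.779,21.779) [heading=135, draw]
  PD: pen down
]
RT 252: heading 135 -> 243
RT 135: heading 243 -> 108
BK 14.6: (-21.779,21.779) -> (-17.267,7.893) [heading=108, draw]
Final: pos=(-17.267,7.893), heading=108, 5 segment(s) drawn

Answer: -17.267 7.893 108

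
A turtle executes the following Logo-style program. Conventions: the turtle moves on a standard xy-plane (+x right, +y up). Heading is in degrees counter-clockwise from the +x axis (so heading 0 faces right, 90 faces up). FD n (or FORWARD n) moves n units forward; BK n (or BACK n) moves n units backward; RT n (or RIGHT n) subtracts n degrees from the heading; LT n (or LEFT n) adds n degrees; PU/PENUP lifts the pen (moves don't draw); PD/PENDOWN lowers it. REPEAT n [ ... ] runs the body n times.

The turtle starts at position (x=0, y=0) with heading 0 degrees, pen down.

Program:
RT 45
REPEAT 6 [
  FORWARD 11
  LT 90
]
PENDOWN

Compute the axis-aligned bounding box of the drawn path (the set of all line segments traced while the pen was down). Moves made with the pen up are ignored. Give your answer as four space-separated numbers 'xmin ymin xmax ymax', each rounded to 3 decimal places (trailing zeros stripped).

Answer: 0 -7.778 15.556 7.778

Derivation:
Executing turtle program step by step:
Start: pos=(0,0), heading=0, pen down
RT 45: heading 0 -> 315
REPEAT 6 [
  -- iteration 1/6 --
  FD 11: (0,0) -> (7.778,-7.778) [heading=315, draw]
  LT 90: heading 315 -> 45
  -- iteration 2/6 --
  FD 11: (7.778,-7.778) -> (15.556,0) [heading=45, draw]
  LT 90: heading 45 -> 135
  -- iteration 3/6 --
  FD 11: (15.556,0) -> (7.778,7.778) [heading=135, draw]
  LT 90: heading 135 -> 225
  -- iteration 4/6 --
  FD 11: (7.778,7.778) -> (0,0) [heading=225, draw]
  LT 90: heading 225 -> 315
  -- iteration 5/6 --
  FD 11: (0,0) -> (7.778,-7.778) [heading=315, draw]
  LT 90: heading 315 -> 45
  -- iteration 6/6 --
  FD 11: (7.778,-7.778) -> (15.556,0) [heading=45, draw]
  LT 90: heading 45 -> 135
]
PD: pen down
Final: pos=(15.556,0), heading=135, 6 segment(s) drawn

Segment endpoints: x in {0, 0, 7.778, 7.778, 7.778, 15.556}, y in {-7.778, -7.778, 0, 0, 0, 7.778}
xmin=0, ymin=-7.778, xmax=15.556, ymax=7.778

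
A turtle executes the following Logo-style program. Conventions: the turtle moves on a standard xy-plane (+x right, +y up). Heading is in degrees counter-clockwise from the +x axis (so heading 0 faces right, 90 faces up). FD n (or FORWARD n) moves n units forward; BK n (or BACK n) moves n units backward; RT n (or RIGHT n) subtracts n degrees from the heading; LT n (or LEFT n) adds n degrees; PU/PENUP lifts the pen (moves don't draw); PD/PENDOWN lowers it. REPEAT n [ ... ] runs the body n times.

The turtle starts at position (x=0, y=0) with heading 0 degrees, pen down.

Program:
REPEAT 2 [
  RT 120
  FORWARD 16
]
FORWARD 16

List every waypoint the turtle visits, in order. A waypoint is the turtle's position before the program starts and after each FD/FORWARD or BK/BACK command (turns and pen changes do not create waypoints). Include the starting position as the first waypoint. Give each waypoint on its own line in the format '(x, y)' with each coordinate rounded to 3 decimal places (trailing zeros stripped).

Executing turtle program step by step:
Start: pos=(0,0), heading=0, pen down
REPEAT 2 [
  -- iteration 1/2 --
  RT 120: heading 0 -> 240
  FD 16: (0,0) -> (-8,-13.856) [heading=240, draw]
  -- iteration 2/2 --
  RT 120: heading 240 -> 120
  FD 16: (-8,-13.856) -> (-16,0) [heading=120, draw]
]
FD 16: (-16,0) -> (-24,13.856) [heading=120, draw]
Final: pos=(-24,13.856), heading=120, 3 segment(s) drawn
Waypoints (4 total):
(0, 0)
(-8, -13.856)
(-16, 0)
(-24, 13.856)

Answer: (0, 0)
(-8, -13.856)
(-16, 0)
(-24, 13.856)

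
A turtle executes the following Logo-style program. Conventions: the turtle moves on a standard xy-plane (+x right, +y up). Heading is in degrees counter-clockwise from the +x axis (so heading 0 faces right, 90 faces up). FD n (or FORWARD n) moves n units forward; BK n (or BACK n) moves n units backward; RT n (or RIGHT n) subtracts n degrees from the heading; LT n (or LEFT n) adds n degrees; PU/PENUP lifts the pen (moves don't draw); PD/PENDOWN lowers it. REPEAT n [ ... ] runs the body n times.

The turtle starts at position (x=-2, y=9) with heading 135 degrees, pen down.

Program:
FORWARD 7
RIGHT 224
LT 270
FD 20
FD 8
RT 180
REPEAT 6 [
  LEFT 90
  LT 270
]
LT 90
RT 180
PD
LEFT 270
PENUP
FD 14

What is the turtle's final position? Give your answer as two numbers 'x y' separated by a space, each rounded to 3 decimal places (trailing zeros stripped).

Answer: -48.943 13.217

Derivation:
Executing turtle program step by step:
Start: pos=(-2,9), heading=135, pen down
FD 7: (-2,9) -> (-6.95,13.95) [heading=135, draw]
RT 224: heading 135 -> 271
LT 270: heading 271 -> 181
FD 20: (-6.95,13.95) -> (-26.947,13.601) [heading=181, draw]
FD 8: (-26.947,13.601) -> (-34.945,13.461) [heading=181, draw]
RT 180: heading 181 -> 1
REPEAT 6 [
  -- iteration 1/6 --
  LT 90: heading 1 -> 91
  LT 270: heading 91 -> 1
  -- iteration 2/6 --
  LT 90: heading 1 -> 91
  LT 270: heading 91 -> 1
  -- iteration 3/6 --
  LT 90: heading 1 -> 91
  LT 270: heading 91 -> 1
  -- iteration 4/6 --
  LT 90: heading 1 -> 91
  LT 270: heading 91 -> 1
  -- iteration 5/6 --
  LT 90: heading 1 -> 91
  LT 270: heading 91 -> 1
  -- iteration 6/6 --
  LT 90: heading 1 -> 91
  LT 270: heading 91 -> 1
]
LT 90: heading 1 -> 91
RT 180: heading 91 -> 271
PD: pen down
LT 270: heading 271 -> 181
PU: pen up
FD 14: (-34.945,13.461) -> (-48.943,13.217) [heading=181, move]
Final: pos=(-48.943,13.217), heading=181, 3 segment(s) drawn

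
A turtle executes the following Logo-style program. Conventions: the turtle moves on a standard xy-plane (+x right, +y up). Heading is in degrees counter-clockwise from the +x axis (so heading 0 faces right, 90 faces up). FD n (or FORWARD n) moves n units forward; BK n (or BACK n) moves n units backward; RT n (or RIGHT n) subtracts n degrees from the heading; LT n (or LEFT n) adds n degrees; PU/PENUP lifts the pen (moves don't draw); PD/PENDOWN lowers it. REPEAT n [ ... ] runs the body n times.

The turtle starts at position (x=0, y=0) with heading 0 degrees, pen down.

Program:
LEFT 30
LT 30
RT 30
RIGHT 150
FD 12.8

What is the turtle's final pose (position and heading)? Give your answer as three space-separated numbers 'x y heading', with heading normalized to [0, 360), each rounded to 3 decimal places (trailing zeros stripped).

Executing turtle program step by step:
Start: pos=(0,0), heading=0, pen down
LT 30: heading 0 -> 30
LT 30: heading 30 -> 60
RT 30: heading 60 -> 30
RT 150: heading 30 -> 240
FD 12.8: (0,0) -> (-6.4,-11.085) [heading=240, draw]
Final: pos=(-6.4,-11.085), heading=240, 1 segment(s) drawn

Answer: -6.4 -11.085 240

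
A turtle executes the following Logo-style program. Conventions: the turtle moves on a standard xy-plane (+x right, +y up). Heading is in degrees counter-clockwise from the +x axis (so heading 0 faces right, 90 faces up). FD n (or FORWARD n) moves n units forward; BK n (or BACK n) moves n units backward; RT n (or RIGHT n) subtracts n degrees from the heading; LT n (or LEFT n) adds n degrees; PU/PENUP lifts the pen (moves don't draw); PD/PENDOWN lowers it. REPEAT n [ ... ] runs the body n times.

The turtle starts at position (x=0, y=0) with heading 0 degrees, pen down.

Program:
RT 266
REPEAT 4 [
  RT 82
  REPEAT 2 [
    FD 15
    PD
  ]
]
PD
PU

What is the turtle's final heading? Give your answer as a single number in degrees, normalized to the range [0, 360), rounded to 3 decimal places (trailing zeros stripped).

Answer: 126

Derivation:
Executing turtle program step by step:
Start: pos=(0,0), heading=0, pen down
RT 266: heading 0 -> 94
REPEAT 4 [
  -- iteration 1/4 --
  RT 82: heading 94 -> 12
  REPEAT 2 [
    -- iteration 1/2 --
    FD 15: (0,0) -> (14.672,3.119) [heading=12, draw]
    PD: pen down
    -- iteration 2/2 --
    FD 15: (14.672,3.119) -> (29.344,6.237) [heading=12, draw]
    PD: pen down
  ]
  -- iteration 2/4 --
  RT 82: heading 12 -> 290
  REPEAT 2 [
    -- iteration 1/2 --
    FD 15: (29.344,6.237) -> (34.475,-7.858) [heading=290, draw]
    PD: pen down
    -- iteration 2/2 --
    FD 15: (34.475,-7.858) -> (39.605,-21.953) [heading=290, draw]
    PD: pen down
  ]
  -- iteration 3/4 --
  RT 82: heading 290 -> 208
  REPEAT 2 [
    -- iteration 1/2 --
    FD 15: (39.605,-21.953) -> (26.361,-28.996) [heading=208, draw]
    PD: pen down
    -- iteration 2/2 --
    FD 15: (26.361,-28.996) -> (13.117,-36.038) [heading=208, draw]
    PD: pen down
  ]
  -- iteration 4/4 --
  RT 82: heading 208 -> 126
  REPEAT 2 [
    -- iteration 1/2 --
    FD 15: (13.117,-36.038) -> (4.3,-23.902) [heading=126, draw]
    PD: pen down
    -- iteration 2/2 --
    FD 15: (4.3,-23.902) -> (-4.517,-11.767) [heading=126, draw]
    PD: pen down
  ]
]
PD: pen down
PU: pen up
Final: pos=(-4.517,-11.767), heading=126, 8 segment(s) drawn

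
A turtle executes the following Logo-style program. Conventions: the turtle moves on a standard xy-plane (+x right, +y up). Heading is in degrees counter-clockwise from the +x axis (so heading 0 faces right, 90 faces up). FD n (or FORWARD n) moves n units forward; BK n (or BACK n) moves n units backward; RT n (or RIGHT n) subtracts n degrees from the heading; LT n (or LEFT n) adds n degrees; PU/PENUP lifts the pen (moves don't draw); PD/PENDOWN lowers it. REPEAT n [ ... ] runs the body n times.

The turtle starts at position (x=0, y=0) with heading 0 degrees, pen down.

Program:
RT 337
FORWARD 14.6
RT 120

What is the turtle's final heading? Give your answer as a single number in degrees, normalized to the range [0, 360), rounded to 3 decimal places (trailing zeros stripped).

Answer: 263

Derivation:
Executing turtle program step by step:
Start: pos=(0,0), heading=0, pen down
RT 337: heading 0 -> 23
FD 14.6: (0,0) -> (13.439,5.705) [heading=23, draw]
RT 120: heading 23 -> 263
Final: pos=(13.439,5.705), heading=263, 1 segment(s) drawn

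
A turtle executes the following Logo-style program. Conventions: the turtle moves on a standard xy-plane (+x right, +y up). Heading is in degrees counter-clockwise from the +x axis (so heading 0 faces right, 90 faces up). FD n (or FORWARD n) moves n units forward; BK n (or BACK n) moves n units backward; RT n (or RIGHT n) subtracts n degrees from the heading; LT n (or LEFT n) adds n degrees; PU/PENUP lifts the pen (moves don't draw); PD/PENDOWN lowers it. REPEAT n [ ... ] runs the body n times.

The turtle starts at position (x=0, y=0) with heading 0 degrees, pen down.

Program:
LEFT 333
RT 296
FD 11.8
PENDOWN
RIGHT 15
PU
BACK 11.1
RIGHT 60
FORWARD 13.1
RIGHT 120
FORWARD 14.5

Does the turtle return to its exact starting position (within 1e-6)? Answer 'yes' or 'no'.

Executing turtle program step by step:
Start: pos=(0,0), heading=0, pen down
LT 333: heading 0 -> 333
RT 296: heading 333 -> 37
FD 11.8: (0,0) -> (9.424,7.101) [heading=37, draw]
PD: pen down
RT 15: heading 37 -> 22
PU: pen up
BK 11.1: (9.424,7.101) -> (-0.868,2.943) [heading=22, move]
RT 60: heading 22 -> 322
FD 13.1: (-0.868,2.943) -> (9.455,-5.122) [heading=322, move]
RT 120: heading 322 -> 202
FD 14.5: (9.455,-5.122) -> (-3.989,-10.554) [heading=202, move]
Final: pos=(-3.989,-10.554), heading=202, 1 segment(s) drawn

Start position: (0, 0)
Final position: (-3.989, -10.554)
Distance = 11.282; >= 1e-6 -> NOT closed

Answer: no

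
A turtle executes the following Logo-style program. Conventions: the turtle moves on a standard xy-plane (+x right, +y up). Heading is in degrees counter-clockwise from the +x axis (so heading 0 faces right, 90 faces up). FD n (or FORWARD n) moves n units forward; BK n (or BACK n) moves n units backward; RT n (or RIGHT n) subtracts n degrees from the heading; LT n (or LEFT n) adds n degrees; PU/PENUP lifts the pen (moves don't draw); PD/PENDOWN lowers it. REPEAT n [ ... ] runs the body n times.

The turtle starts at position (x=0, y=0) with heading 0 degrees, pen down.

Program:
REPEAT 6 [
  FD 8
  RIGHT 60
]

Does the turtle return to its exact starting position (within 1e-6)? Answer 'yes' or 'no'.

Executing turtle program step by step:
Start: pos=(0,0), heading=0, pen down
REPEAT 6 [
  -- iteration 1/6 --
  FD 8: (0,0) -> (8,0) [heading=0, draw]
  RT 60: heading 0 -> 300
  -- iteration 2/6 --
  FD 8: (8,0) -> (12,-6.928) [heading=300, draw]
  RT 60: heading 300 -> 240
  -- iteration 3/6 --
  FD 8: (12,-6.928) -> (8,-13.856) [heading=240, draw]
  RT 60: heading 240 -> 180
  -- iteration 4/6 --
  FD 8: (8,-13.856) -> (0,-13.856) [heading=180, draw]
  RT 60: heading 180 -> 120
  -- iteration 5/6 --
  FD 8: (0,-13.856) -> (-4,-6.928) [heading=120, draw]
  RT 60: heading 120 -> 60
  -- iteration 6/6 --
  FD 8: (-4,-6.928) -> (0,0) [heading=60, draw]
  RT 60: heading 60 -> 0
]
Final: pos=(0,0), heading=0, 6 segment(s) drawn

Start position: (0, 0)
Final position: (0, 0)
Distance = 0; < 1e-6 -> CLOSED

Answer: yes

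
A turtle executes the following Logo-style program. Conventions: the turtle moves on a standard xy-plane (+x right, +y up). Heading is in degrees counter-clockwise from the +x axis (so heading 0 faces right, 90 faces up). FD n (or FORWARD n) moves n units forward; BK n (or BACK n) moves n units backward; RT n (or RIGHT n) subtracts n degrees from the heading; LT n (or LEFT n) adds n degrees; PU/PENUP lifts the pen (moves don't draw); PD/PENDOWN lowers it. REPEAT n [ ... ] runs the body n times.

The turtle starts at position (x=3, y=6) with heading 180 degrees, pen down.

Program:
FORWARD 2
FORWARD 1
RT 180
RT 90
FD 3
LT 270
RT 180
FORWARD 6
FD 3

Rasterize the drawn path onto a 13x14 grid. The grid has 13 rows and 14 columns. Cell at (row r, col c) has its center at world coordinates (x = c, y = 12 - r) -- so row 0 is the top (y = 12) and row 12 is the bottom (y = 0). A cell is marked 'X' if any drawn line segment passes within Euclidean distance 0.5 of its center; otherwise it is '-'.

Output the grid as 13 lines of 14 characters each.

Answer: --------------
--------------
--------------
--------------
--------------
--------------
XXXX----------
X-------------
X-------------
XXXXXXXXXX----
--------------
--------------
--------------

Derivation:
Segment 0: (3,6) -> (1,6)
Segment 1: (1,6) -> (0,6)
Segment 2: (0,6) -> (0,3)
Segment 3: (0,3) -> (6,3)
Segment 4: (6,3) -> (9,3)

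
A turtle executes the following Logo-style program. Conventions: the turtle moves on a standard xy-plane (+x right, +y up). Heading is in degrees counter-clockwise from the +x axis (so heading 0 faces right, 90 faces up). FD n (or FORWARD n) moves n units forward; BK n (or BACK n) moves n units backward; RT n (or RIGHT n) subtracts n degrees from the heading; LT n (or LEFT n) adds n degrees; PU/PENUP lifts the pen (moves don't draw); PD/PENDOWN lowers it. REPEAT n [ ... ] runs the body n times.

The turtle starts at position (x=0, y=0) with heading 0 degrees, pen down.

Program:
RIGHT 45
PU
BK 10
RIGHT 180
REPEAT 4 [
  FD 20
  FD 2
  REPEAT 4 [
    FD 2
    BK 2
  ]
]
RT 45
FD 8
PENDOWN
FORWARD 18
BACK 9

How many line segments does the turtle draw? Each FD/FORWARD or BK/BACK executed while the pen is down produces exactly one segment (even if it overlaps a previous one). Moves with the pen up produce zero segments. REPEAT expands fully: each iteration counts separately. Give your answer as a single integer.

Executing turtle program step by step:
Start: pos=(0,0), heading=0, pen down
RT 45: heading 0 -> 315
PU: pen up
BK 10: (0,0) -> (-7.071,7.071) [heading=315, move]
RT 180: heading 315 -> 135
REPEAT 4 [
  -- iteration 1/4 --
  FD 20: (-7.071,7.071) -> (-21.213,21.213) [heading=135, move]
  FD 2: (-21.213,21.213) -> (-22.627,22.627) [heading=135, move]
  REPEAT 4 [
    -- iteration 1/4 --
    FD 2: (-22.627,22.627) -> (-24.042,24.042) [heading=135, move]
    BK 2: (-24.042,24.042) -> (-22.627,22.627) [heading=135, move]
    -- iteration 2/4 --
    FD 2: (-22.627,22.627) -> (-24.042,24.042) [heading=135, move]
    BK 2: (-24.042,24.042) -> (-22.627,22.627) [heading=135, move]
    -- iteration 3/4 --
    FD 2: (-22.627,22.627) -> (-24.042,24.042) [heading=135, move]
    BK 2: (-24.042,24.042) -> (-22.627,22.627) [heading=135, move]
    -- iteration 4/4 --
    FD 2: (-22.627,22.627) -> (-24.042,24.042) [heading=135, move]
    BK 2: (-24.042,24.042) -> (-22.627,22.627) [heading=135, move]
  ]
  -- iteration 2/4 --
  FD 20: (-22.627,22.627) -> (-36.77,36.77) [heading=135, move]
  FD 2: (-36.77,36.77) -> (-38.184,38.184) [heading=135, move]
  REPEAT 4 [
    -- iteration 1/4 --
    FD 2: (-38.184,38.184) -> (-39.598,39.598) [heading=135, move]
    BK 2: (-39.598,39.598) -> (-38.184,38.184) [heading=135, move]
    -- iteration 2/4 --
    FD 2: (-38.184,38.184) -> (-39.598,39.598) [heading=135, move]
    BK 2: (-39.598,39.598) -> (-38.184,38.184) [heading=135, move]
    -- iteration 3/4 --
    FD 2: (-38.184,38.184) -> (-39.598,39.598) [heading=135, move]
    BK 2: (-39.598,39.598) -> (-38.184,38.184) [heading=135, move]
    -- iteration 4/4 --
    FD 2: (-38.184,38.184) -> (-39.598,39.598) [heading=135, move]
    BK 2: (-39.598,39.598) -> (-38.184,38.184) [heading=135, move]
  ]
  -- iteration 3/4 --
  FD 20: (-38.184,38.184) -> (-52.326,52.326) [heading=135, move]
  FD 2: (-52.326,52.326) -> (-53.74,53.74) [heading=135, move]
  REPEAT 4 [
    -- iteration 1/4 --
    FD 2: (-53.74,53.74) -> (-55.154,55.154) [heading=135, move]
    BK 2: (-55.154,55.154) -> (-53.74,53.74) [heading=135, move]
    -- iteration 2/4 --
    FD 2: (-53.74,53.74) -> (-55.154,55.154) [heading=135, move]
    BK 2: (-55.154,55.154) -> (-53.74,53.74) [heading=135, move]
    -- iteration 3/4 --
    FD 2: (-53.74,53.74) -> (-55.154,55.154) [heading=135, move]
    BK 2: (-55.154,55.154) -> (-53.74,53.74) [heading=135, move]
    -- iteration 4/4 --
    FD 2: (-53.74,53.74) -> (-55.154,55.154) [heading=135, move]
    BK 2: (-55.154,55.154) -> (-53.74,53.74) [heading=135, move]
  ]
  -- iteration 4/4 --
  FD 20: (-53.74,53.74) -> (-67.882,67.882) [heading=135, move]
  FD 2: (-67.882,67.882) -> (-69.296,69.296) [heading=135, move]
  REPEAT 4 [
    -- iteration 1/4 --
    FD 2: (-69.296,69.296) -> (-70.711,70.711) [heading=135, move]
    BK 2: (-70.711,70.711) -> (-69.296,69.296) [heading=135, move]
    -- iteration 2/4 --
    FD 2: (-69.296,69.296) -> (-70.711,70.711) [heading=135, move]
    BK 2: (-70.711,70.711) -> (-69.296,69.296) [heading=135, move]
    -- iteration 3/4 --
    FD 2: (-69.296,69.296) -> (-70.711,70.711) [heading=135, move]
    BK 2: (-70.711,70.711) -> (-69.296,69.296) [heading=135, move]
    -- iteration 4/4 --
    FD 2: (-69.296,69.296) -> (-70.711,70.711) [heading=135, move]
    BK 2: (-70.711,70.711) -> (-69.296,69.296) [heading=135, move]
  ]
]
RT 45: heading 135 -> 90
FD 8: (-69.296,69.296) -> (-69.296,77.296) [heading=90, move]
PD: pen down
FD 18: (-69.296,77.296) -> (-69.296,95.296) [heading=90, draw]
BK 9: (-69.296,95.296) -> (-69.296,86.296) [heading=90, draw]
Final: pos=(-69.296,86.296), heading=90, 2 segment(s) drawn
Segments drawn: 2

Answer: 2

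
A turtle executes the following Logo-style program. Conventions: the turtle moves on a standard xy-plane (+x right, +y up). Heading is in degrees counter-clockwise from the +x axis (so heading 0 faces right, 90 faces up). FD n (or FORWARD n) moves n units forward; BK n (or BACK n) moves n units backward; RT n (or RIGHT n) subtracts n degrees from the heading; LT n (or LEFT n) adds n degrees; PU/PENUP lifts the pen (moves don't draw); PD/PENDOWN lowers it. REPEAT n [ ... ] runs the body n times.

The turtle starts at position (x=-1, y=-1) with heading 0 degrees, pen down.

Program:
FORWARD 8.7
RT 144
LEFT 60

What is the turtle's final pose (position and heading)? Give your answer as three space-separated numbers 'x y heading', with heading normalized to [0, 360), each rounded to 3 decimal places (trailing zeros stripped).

Answer: 7.7 -1 276

Derivation:
Executing turtle program step by step:
Start: pos=(-1,-1), heading=0, pen down
FD 8.7: (-1,-1) -> (7.7,-1) [heading=0, draw]
RT 144: heading 0 -> 216
LT 60: heading 216 -> 276
Final: pos=(7.7,-1), heading=276, 1 segment(s) drawn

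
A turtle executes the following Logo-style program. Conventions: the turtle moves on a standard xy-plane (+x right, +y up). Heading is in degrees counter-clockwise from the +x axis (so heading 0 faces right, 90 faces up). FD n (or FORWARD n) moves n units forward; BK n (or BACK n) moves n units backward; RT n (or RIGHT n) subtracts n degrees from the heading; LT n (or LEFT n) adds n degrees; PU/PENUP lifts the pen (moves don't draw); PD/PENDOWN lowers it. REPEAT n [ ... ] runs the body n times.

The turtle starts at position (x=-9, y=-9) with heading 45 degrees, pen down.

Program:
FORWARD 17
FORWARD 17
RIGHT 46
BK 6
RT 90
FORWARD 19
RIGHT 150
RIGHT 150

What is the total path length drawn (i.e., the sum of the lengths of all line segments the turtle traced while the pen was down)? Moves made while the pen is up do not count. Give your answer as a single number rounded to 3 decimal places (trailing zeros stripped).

Answer: 59

Derivation:
Executing turtle program step by step:
Start: pos=(-9,-9), heading=45, pen down
FD 17: (-9,-9) -> (3.021,3.021) [heading=45, draw]
FD 17: (3.021,3.021) -> (15.042,15.042) [heading=45, draw]
RT 46: heading 45 -> 359
BK 6: (15.042,15.042) -> (9.043,15.146) [heading=359, draw]
RT 90: heading 359 -> 269
FD 19: (9.043,15.146) -> (8.711,-3.851) [heading=269, draw]
RT 150: heading 269 -> 119
RT 150: heading 119 -> 329
Final: pos=(8.711,-3.851), heading=329, 4 segment(s) drawn

Segment lengths:
  seg 1: (-9,-9) -> (3.021,3.021), length = 17
  seg 2: (3.021,3.021) -> (15.042,15.042), length = 17
  seg 3: (15.042,15.042) -> (9.043,15.146), length = 6
  seg 4: (9.043,15.146) -> (8.711,-3.851), length = 19
Total = 59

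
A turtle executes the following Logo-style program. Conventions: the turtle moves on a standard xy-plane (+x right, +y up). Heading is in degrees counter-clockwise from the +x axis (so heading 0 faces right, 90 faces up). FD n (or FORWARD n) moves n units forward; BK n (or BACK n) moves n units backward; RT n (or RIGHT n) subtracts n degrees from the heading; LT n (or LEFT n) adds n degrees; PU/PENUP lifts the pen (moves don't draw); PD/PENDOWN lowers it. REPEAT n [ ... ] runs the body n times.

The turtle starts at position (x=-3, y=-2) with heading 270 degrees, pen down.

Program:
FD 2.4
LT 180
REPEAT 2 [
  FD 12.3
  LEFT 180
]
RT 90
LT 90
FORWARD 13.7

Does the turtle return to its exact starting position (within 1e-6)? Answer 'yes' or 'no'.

Answer: no

Derivation:
Executing turtle program step by step:
Start: pos=(-3,-2), heading=270, pen down
FD 2.4: (-3,-2) -> (-3,-4.4) [heading=270, draw]
LT 180: heading 270 -> 90
REPEAT 2 [
  -- iteration 1/2 --
  FD 12.3: (-3,-4.4) -> (-3,7.9) [heading=90, draw]
  LT 180: heading 90 -> 270
  -- iteration 2/2 --
  FD 12.3: (-3,7.9) -> (-3,-4.4) [heading=270, draw]
  LT 180: heading 270 -> 90
]
RT 90: heading 90 -> 0
LT 90: heading 0 -> 90
FD 13.7: (-3,-4.4) -> (-3,9.3) [heading=90, draw]
Final: pos=(-3,9.3), heading=90, 4 segment(s) drawn

Start position: (-3, -2)
Final position: (-3, 9.3)
Distance = 11.3; >= 1e-6 -> NOT closed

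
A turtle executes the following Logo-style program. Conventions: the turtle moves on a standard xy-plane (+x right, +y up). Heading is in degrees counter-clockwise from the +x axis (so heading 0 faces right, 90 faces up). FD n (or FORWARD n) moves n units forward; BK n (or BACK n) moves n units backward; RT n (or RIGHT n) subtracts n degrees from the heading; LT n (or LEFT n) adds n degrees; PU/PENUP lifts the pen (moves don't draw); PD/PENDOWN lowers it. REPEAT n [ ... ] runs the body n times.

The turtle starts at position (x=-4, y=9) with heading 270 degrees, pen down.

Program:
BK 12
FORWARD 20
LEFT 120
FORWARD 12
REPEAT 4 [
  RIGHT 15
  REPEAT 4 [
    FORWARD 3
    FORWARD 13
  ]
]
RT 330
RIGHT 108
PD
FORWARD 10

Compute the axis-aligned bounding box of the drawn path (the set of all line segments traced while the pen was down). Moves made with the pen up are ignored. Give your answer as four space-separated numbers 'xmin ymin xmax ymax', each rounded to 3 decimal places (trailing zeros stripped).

Executing turtle program step by step:
Start: pos=(-4,9), heading=270, pen down
BK 12: (-4,9) -> (-4,21) [heading=270, draw]
FD 20: (-4,21) -> (-4,1) [heading=270, draw]
LT 120: heading 270 -> 30
FD 12: (-4,1) -> (6.392,7) [heading=30, draw]
REPEAT 4 [
  -- iteration 1/4 --
  RT 15: heading 30 -> 15
  REPEAT 4 [
    -- iteration 1/4 --
    FD 3: (6.392,7) -> (9.29,7.776) [heading=15, draw]
    FD 13: (9.29,7.776) -> (21.847,11.141) [heading=15, draw]
    -- iteration 2/4 --
    FD 3: (21.847,11.141) -> (24.745,11.918) [heading=15, draw]
    FD 13: (24.745,11.918) -> (37.302,15.282) [heading=15, draw]
    -- iteration 3/4 --
    FD 3: (37.302,15.282) -> (40.2,16.059) [heading=15, draw]
    FD 13: (40.2,16.059) -> (52.757,19.423) [heading=15, draw]
    -- iteration 4/4 --
    FD 3: (52.757,19.423) -> (55.655,20.2) [heading=15, draw]
    FD 13: (55.655,20.2) -> (68.212,23.564) [heading=15, draw]
  ]
  -- iteration 2/4 --
  RT 15: heading 15 -> 0
  REPEAT 4 [
    -- iteration 1/4 --
    FD 3: (68.212,23.564) -> (71.212,23.564) [heading=0, draw]
    FD 13: (71.212,23.564) -> (84.212,23.564) [heading=0, draw]
    -- iteration 2/4 --
    FD 3: (84.212,23.564) -> (87.212,23.564) [heading=0, draw]
    FD 13: (87.212,23.564) -> (100.212,23.564) [heading=0, draw]
    -- iteration 3/4 --
    FD 3: (100.212,23.564) -> (103.212,23.564) [heading=0, draw]
    FD 13: (103.212,23.564) -> (116.212,23.564) [heading=0, draw]
    -- iteration 4/4 --
    FD 3: (116.212,23.564) -> (119.212,23.564) [heading=0, draw]
    FD 13: (119.212,23.564) -> (132.212,23.564) [heading=0, draw]
  ]
  -- iteration 3/4 --
  RT 15: heading 0 -> 345
  REPEAT 4 [
    -- iteration 1/4 --
    FD 3: (132.212,23.564) -> (135.109,22.788) [heading=345, draw]
    FD 13: (135.109,22.788) -> (147.666,19.423) [heading=345, draw]
    -- iteration 2/4 --
    FD 3: (147.666,19.423) -> (150.564,18.647) [heading=345, draw]
    FD 13: (150.564,18.647) -> (163.121,15.282) [heading=345, draw]
    -- iteration 3/4 --
    FD 3: (163.121,15.282) -> (166.019,14.506) [heading=345, draw]
    FD 13: (166.019,14.506) -> (178.576,11.141) [heading=345, draw]
    -- iteration 4/4 --
    FD 3: (178.576,11.141) -> (181.474,10.365) [heading=345, draw]
    FD 13: (181.474,10.365) -> (194.031,7) [heading=345, draw]
  ]
  -- iteration 4/4 --
  RT 15: heading 345 -> 330
  REPEAT 4 [
    -- iteration 1/4 --
    FD 3: (194.031,7) -> (196.629,5.5) [heading=330, draw]
    FD 13: (196.629,5.5) -> (207.887,-1) [heading=330, draw]
    -- iteration 2/4 --
    FD 3: (207.887,-1) -> (210.485,-2.5) [heading=330, draw]
    FD 13: (210.485,-2.5) -> (221.744,-9) [heading=330, draw]
    -- iteration 3/4 --
    FD 3: (221.744,-9) -> (224.342,-10.5) [heading=330, draw]
    FD 13: (224.342,-10.5) -> (235.6,-17) [heading=330, draw]
    -- iteration 4/4 --
    FD 3: (235.6,-17) -> (238.198,-18.5) [heading=330, draw]
    FD 13: (238.198,-18.5) -> (249.456,-25) [heading=330, draw]
  ]
]
RT 330: heading 330 -> 0
RT 108: heading 0 -> 252
PD: pen down
FD 10: (249.456,-25) -> (246.366,-34.511) [heading=252, draw]
Final: pos=(246.366,-34.511), heading=252, 36 segment(s) drawn

Segment endpoints: x in {-4, -4, -4, 6.392, 9.29, 21.847, 24.745, 37.302, 40.2, 52.757, 55.655, 68.212, 71.212, 84.212, 87.212, 100.212, 103.212, 116.212, 119.212, 132.212, 135.109, 147.666, 150.564, 163.121, 166.019, 178.576, 181.474, 194.031, 196.629, 207.887, 210.485, 221.744, 224.342, 235.6, 238.198, 246.366, 249.456}, y in {-34.511, -25, -18.5, -17, -10.5, -9, -2.5, -1, 1, 5.5, 7, 7, 7.776, 9, 10.365, 11.141, 11.141, 11.918, 14.506, 15.282, 15.282, 16.059, 18.647, 19.423, 19.423, 20.2, 21, 22.788, 23.564, 23.564, 23.564, 23.564, 23.564}
xmin=-4, ymin=-34.511, xmax=249.456, ymax=23.564

Answer: -4 -34.511 249.456 23.564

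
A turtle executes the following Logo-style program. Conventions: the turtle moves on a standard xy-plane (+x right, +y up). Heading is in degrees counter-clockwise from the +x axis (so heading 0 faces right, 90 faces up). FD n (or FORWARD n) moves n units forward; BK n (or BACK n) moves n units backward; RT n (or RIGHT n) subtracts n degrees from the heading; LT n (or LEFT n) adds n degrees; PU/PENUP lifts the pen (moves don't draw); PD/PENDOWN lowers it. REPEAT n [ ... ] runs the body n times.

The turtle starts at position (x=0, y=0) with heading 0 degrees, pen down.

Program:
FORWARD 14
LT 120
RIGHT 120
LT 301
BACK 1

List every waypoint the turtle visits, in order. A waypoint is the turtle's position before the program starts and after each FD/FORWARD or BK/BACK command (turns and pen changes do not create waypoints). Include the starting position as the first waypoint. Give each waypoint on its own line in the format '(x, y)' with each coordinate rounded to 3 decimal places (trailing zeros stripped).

Answer: (0, 0)
(14, 0)
(13.485, 0.857)

Derivation:
Executing turtle program step by step:
Start: pos=(0,0), heading=0, pen down
FD 14: (0,0) -> (14,0) [heading=0, draw]
LT 120: heading 0 -> 120
RT 120: heading 120 -> 0
LT 301: heading 0 -> 301
BK 1: (14,0) -> (13.485,0.857) [heading=301, draw]
Final: pos=(13.485,0.857), heading=301, 2 segment(s) drawn
Waypoints (3 total):
(0, 0)
(14, 0)
(13.485, 0.857)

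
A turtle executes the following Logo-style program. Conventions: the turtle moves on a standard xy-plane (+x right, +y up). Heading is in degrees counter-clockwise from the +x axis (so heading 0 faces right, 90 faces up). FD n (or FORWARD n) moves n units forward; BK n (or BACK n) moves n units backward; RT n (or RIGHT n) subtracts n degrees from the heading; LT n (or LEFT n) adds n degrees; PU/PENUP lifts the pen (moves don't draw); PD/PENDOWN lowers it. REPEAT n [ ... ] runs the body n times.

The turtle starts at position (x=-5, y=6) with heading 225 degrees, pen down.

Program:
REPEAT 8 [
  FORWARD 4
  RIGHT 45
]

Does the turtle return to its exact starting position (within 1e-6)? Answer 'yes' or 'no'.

Executing turtle program step by step:
Start: pos=(-5,6), heading=225, pen down
REPEAT 8 [
  -- iteration 1/8 --
  FD 4: (-5,6) -> (-7.828,3.172) [heading=225, draw]
  RT 45: heading 225 -> 180
  -- iteration 2/8 --
  FD 4: (-7.828,3.172) -> (-11.828,3.172) [heading=180, draw]
  RT 45: heading 180 -> 135
  -- iteration 3/8 --
  FD 4: (-11.828,3.172) -> (-14.657,6) [heading=135, draw]
  RT 45: heading 135 -> 90
  -- iteration 4/8 --
  FD 4: (-14.657,6) -> (-14.657,10) [heading=90, draw]
  RT 45: heading 90 -> 45
  -- iteration 5/8 --
  FD 4: (-14.657,10) -> (-11.828,12.828) [heading=45, draw]
  RT 45: heading 45 -> 0
  -- iteration 6/8 --
  FD 4: (-11.828,12.828) -> (-7.828,12.828) [heading=0, draw]
  RT 45: heading 0 -> 315
  -- iteration 7/8 --
  FD 4: (-7.828,12.828) -> (-5,10) [heading=315, draw]
  RT 45: heading 315 -> 270
  -- iteration 8/8 --
  FD 4: (-5,10) -> (-5,6) [heading=270, draw]
  RT 45: heading 270 -> 225
]
Final: pos=(-5,6), heading=225, 8 segment(s) drawn

Start position: (-5, 6)
Final position: (-5, 6)
Distance = 0; < 1e-6 -> CLOSED

Answer: yes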